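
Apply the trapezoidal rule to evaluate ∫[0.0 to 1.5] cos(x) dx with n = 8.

f(x) = cos(x)
a = 0.0, b = 1.5, n = 8
h = (b - a)/n = 0.187500

Trapezoidal rule: (h/2)[f(x₀) + 2f(x₁) + 2f(x₂) + ... + f(xₙ)]

x_0 = 0.0000, f(x_0) = 1.000000, coefficient = 1
x_1 = 0.1875, f(x_1) = 0.982473, coefficient = 2
x_2 = 0.3750, f(x_2) = 0.930508, coefficient = 2
x_3 = 0.5625, f(x_3) = 0.845924, coefficient = 2
x_4 = 0.7500, f(x_4) = 0.731689, coefficient = 2
x_5 = 0.9375, f(x_5) = 0.591805, coefficient = 2
x_6 = 1.1250, f(x_6) = 0.431177, coefficient = 2
x_7 = 1.3125, f(x_7) = 0.255434, coefficient = 2
x_8 = 1.5000, f(x_8) = 0.070737, coefficient = 1

I ≈ (0.187500/2) × 10.608757 = 0.994571
Exact value: 0.997495
Error: 0.002924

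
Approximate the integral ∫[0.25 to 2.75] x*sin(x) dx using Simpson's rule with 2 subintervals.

f(x) = x*sin(x)
a = 0.25, b = 2.75, n = 2
h = (b - a)/n = 1.250000

Simpson's rule: (h/3)[f(x₀) + 4f(x₁) + 2f(x₂) + ... + f(xₙ)]

x_0 = 0.2500, f(x_0) = 0.061851, coefficient = 1
x_1 = 1.5000, f(x_1) = 1.496242, coefficient = 4
x_2 = 2.7500, f(x_2) = 1.049568, coefficient = 1

I ≈ (1.250000/3) × 7.096389 = 2.956829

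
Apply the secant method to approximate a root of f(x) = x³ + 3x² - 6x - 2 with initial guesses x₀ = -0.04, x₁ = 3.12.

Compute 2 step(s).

f(x) = x³ + 3x² - 6x - 2
x₀ = -0.04, x₁ = 3.12

Secant formula: x_{n+1} = x_n - f(x_n)(x_n - x_{n-1})/(f(x_n) - f(x_{n-1}))

Iteration 1:
  f(-0.040000) = -1.755264
  f(3.120000) = 38.854528
  x_2 = 3.120000 - 38.854528×(3.120000 - (-0.040000))/(38.854528 - (-1.755264))
       = 0.096584
Iteration 2:
  f(3.120000) = 38.854528
  f(0.096584) = -2.550616
  x_3 = 0.096584 - (-2.550616)×(0.096584 - 3.120000)/(-2.550616 - 38.854528)
       = 0.282830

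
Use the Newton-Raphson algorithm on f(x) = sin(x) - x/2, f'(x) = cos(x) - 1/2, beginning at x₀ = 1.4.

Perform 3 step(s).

f(x) = sin(x) - x/2
f'(x) = cos(x) - 1/2
x₀ = 1.4

Newton-Raphson formula: x_{n+1} = x_n - f(x_n)/f'(x_n)

Iteration 1:
  f(1.400000) = 0.285450
  f'(1.400000) = -0.330033
  x_1 = 1.400000 - 0.285450/(-0.330033) = 2.264913
Iteration 2:
  f(2.264913) = -0.363838
  f'(2.264913) = -1.139707
  x_2 = 2.264913 - (-0.363838)/(-1.139707) = 1.945675
Iteration 3:
  f(1.945675) = -0.042286
  f'(1.945675) = -0.866160
  x_3 = 1.945675 - (-0.042286)/(-0.866160) = 1.896856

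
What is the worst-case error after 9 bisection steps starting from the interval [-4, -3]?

Bisection error bound: |error| ≤ (b-a)/2^n
|error| ≤ (-3 - (-4))/2^9 = 1/2^9
|error| ≤ 0.0019531250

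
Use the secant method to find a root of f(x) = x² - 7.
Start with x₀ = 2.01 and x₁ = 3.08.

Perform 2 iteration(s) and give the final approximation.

f(x) = x² - 7
x₀ = 2.01, x₁ = 3.08

Secant formula: x_{n+1} = x_n - f(x_n)(x_n - x_{n-1})/(f(x_n) - f(x_{n-1}))

Iteration 1:
  f(2.010000) = -2.959900
  f(3.080000) = 2.486400
  x_2 = 3.080000 - 2.486400×(3.080000 - 2.010000)/(2.486400 - (-2.959900))
       = 2.591513
Iteration 2:
  f(3.080000) = 2.486400
  f(2.591513) = -0.284062
  x_3 = 2.591513 - (-0.284062)×(2.591513 - 3.080000)/(-0.284062 - 2.486400)
       = 2.641598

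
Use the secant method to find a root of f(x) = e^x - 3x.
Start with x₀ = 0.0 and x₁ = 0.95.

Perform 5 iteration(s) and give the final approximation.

f(x) = e^x - 3x
x₀ = 0.0, x₁ = 0.95

Secant formula: x_{n+1} = x_n - f(x_n)(x_n - x_{n-1})/(f(x_n) - f(x_{n-1}))

Iteration 1:
  f(0.000000) = 1.000000
  f(0.950000) = -0.264290
  x_2 = 0.950000 - (-0.264290)×(0.950000 - 0.000000)/(-0.264290 - 1.000000)
       = 0.751410
Iteration 2:
  f(0.950000) = -0.264290
  f(0.751410) = -0.134243
  x_3 = 0.751410 - (-0.134243)×(0.751410 - 0.950000)/(-0.134243 - (-0.264290))
       = 0.546413
Iteration 3:
  f(0.751410) = -0.134243
  f(0.546413) = 0.087807
  x_4 = 0.546413 - 0.087807×(0.546413 - 0.751410)/(0.087807 - (-0.134243))
       = 0.627477
Iteration 4:
  f(0.546413) = 0.087807
  f(0.627477) = -0.009552
  x_5 = 0.627477 - (-0.009552)×(0.627477 - 0.546413)/(-0.009552 - 0.087807)
       = 0.619524
Iteration 5:
  f(0.627477) = -0.009552
  f(0.619524) = -0.000529
  x_6 = 0.619524 - (-0.000529)×(0.619524 - 0.627477)/(-0.000529 - (-0.009552))
       = 0.619058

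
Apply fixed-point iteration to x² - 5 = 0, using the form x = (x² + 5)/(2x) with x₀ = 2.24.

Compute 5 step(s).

Equation: x² - 5 = 0
Fixed-point form: x = (x² + 5)/(2x)
x₀ = 2.24

x_1 = g(2.240000) = 2.236071
x_2 = g(2.236071) = 2.236068
x_3 = g(2.236068) = 2.236068
x_4 = g(2.236068) = 2.236068
x_5 = g(2.236068) = 2.236068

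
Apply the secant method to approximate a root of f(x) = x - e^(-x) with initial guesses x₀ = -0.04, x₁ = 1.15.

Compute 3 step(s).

f(x) = x - e^(-x)
x₀ = -0.04, x₁ = 1.15

Secant formula: x_{n+1} = x_n - f(x_n)(x_n - x_{n-1})/(f(x_n) - f(x_{n-1}))

Iteration 1:
  f(-0.040000) = -1.080811
  f(1.150000) = 0.833363
  x_2 = 1.150000 - 0.833363×(1.150000 - (-0.040000))/(0.833363 - (-1.080811))
       = 0.631916
Iteration 2:
  f(1.150000) = 0.833363
  f(0.631916) = 0.100344
  x_3 = 0.631916 - 0.100344×(0.631916 - 1.150000)/(0.100344 - 0.833363)
       = 0.560995
Iteration 3:
  f(0.631916) = 0.100344
  f(0.560995) = -0.009646
  x_4 = 0.560995 - (-0.009646)×(0.560995 - 0.631916)/(-0.009646 - 0.100344)
       = 0.567215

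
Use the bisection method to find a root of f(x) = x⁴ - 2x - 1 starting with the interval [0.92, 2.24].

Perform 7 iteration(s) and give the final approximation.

f(x) = x⁴ - 2x - 1
Initial interval: [0.92, 2.24]

Iteration 1:
  c_1 = (0.920000 + 2.240000)/2 = 1.580000
  f(c_1) = f(1.580000) = 2.072013
  f(a) × f(c) < 0, new interval: [0.920000, 1.580000]
Iteration 2:
  c_2 = (0.920000 + 1.580000)/2 = 1.250000
  f(c_2) = f(1.250000) = -1.058594
  f(a) × f(c) ≥ 0, new interval: [1.250000, 1.580000]
Iteration 3:
  c_3 = (1.250000 + 1.580000)/2 = 1.415000
  f(c_3) = f(1.415000) = 0.178905
  f(a) × f(c) < 0, new interval: [1.250000, 1.415000]
Iteration 4:
  c_4 = (1.250000 + 1.415000)/2 = 1.332500
  f(c_4) = f(1.332500) = -0.512400
  f(a) × f(c) ≥ 0, new interval: [1.332500, 1.415000]
Iteration 5:
  c_5 = (1.332500 + 1.415000)/2 = 1.373750
  f(c_5) = f(1.373750) = -0.186017
  f(a) × f(c) ≥ 0, new interval: [1.373750, 1.415000]
Iteration 6:
  c_6 = (1.373750 + 1.415000)/2 = 1.394375
  f(c_6) = f(1.394375) = -0.008519
  f(a) × f(c) ≥ 0, new interval: [1.394375, 1.415000]
Iteration 7:
  c_7 = (1.394375 + 1.415000)/2 = 1.404688
  f(c_7) = f(1.404688) = 0.083934
  f(a) × f(c) < 0, new interval: [1.394375, 1.404688]

After 7 iteration(s), the approximation is c_7 = 1.404688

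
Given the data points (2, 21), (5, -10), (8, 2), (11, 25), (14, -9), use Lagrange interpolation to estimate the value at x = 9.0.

Lagrange interpolation formula:
P(x) = Σ yᵢ × Lᵢ(x)
where Lᵢ(x) = Π_{j≠i} (x - xⱼ)/(xᵢ - xⱼ)

L_0(9.0) = (9.0 - 5)/(2 - 5) × (9.0 - 8)/(2 - 8) × (9.0 - 11)/(2 - 11) × (9.0 - 14)/(2 - 14) = 0.020576
L_1(9.0) = (9.0 - 2)/(5 - 2) × (9.0 - 8)/(5 - 8) × (9.0 - 11)/(5 - 11) × (9.0 - 14)/(5 - 14) = -0.144033
L_2(9.0) = (9.0 - 2)/(8 - 2) × (9.0 - 5)/(8 - 5) × (9.0 - 11)/(8 - 11) × (9.0 - 14)/(8 - 14) = 0.864198
L_3(9.0) = (9.0 - 2)/(11 - 2) × (9.0 - 5)/(11 - 5) × (9.0 - 8)/(11 - 8) × (9.0 - 14)/(11 - 14) = 0.288066
L_4(9.0) = (9.0 - 2)/(14 - 2) × (9.0 - 5)/(14 - 5) × (9.0 - 8)/(14 - 8) × (9.0 - 11)/(14 - 11) = -0.028807

P(9.0) = 21×L_0(9.0) + (-10)×L_1(9.0) + 2×L_2(9.0) + 25×L_3(9.0) + (-9)×L_4(9.0)
P(9.0) = 11.061728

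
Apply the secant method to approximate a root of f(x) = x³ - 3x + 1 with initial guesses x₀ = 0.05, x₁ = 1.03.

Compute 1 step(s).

f(x) = x³ - 3x + 1
x₀ = 0.05, x₁ = 1.03

Secant formula: x_{n+1} = x_n - f(x_n)(x_n - x_{n-1})/(f(x_n) - f(x_{n-1}))

Iteration 1:
  f(0.050000) = 0.850125
  f(1.030000) = -0.997273
  x_2 = 1.030000 - (-0.997273)×(1.030000 - 0.050000)/(-0.997273 - 0.850125)
       = 0.500971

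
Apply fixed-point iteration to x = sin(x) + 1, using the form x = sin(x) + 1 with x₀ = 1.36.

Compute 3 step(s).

Equation: x = sin(x) + 1
Fixed-point form: x = sin(x) + 1
x₀ = 1.36

x_1 = g(1.360000) = 1.977865
x_2 = g(1.977865) = 1.918285
x_3 = g(1.918285) = 1.940231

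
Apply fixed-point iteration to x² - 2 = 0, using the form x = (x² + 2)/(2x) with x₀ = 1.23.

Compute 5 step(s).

Equation: x² - 2 = 0
Fixed-point form: x = (x² + 2)/(2x)
x₀ = 1.23

x_1 = g(1.230000) = 1.428008
x_2 = g(1.428008) = 1.414280
x_3 = g(1.414280) = 1.414214
x_4 = g(1.414214) = 1.414214
x_5 = g(1.414214) = 1.414214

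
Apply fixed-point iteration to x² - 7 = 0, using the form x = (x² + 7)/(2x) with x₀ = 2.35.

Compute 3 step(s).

Equation: x² - 7 = 0
Fixed-point form: x = (x² + 7)/(2x)
x₀ = 2.35

x_1 = g(2.350000) = 2.664362
x_2 = g(2.664362) = 2.645816
x_3 = g(2.645816) = 2.645751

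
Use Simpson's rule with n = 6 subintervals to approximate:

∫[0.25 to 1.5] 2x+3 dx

f(x) = 2x+3
a = 0.25, b = 1.5, n = 6
h = (b - a)/n = 0.208333

Simpson's rule: (h/3)[f(x₀) + 4f(x₁) + 2f(x₂) + ... + f(xₙ)]

x_0 = 0.2500, f(x_0) = 3.500000, coefficient = 1
x_1 = 0.4583, f(x_1) = 3.916667, coefficient = 4
x_2 = 0.6667, f(x_2) = 4.333333, coefficient = 2
x_3 = 0.8750, f(x_3) = 4.750000, coefficient = 4
x_4 = 1.0833, f(x_4) = 5.166667, coefficient = 2
x_5 = 1.2917, f(x_5) = 5.583333, coefficient = 4
x_6 = 1.5000, f(x_6) = 6.000000, coefficient = 1

I ≈ (0.208333/3) × 85.500000 = 5.937500
Exact value: 5.937500
Error: 0.000000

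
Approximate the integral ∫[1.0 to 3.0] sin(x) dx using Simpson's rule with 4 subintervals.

f(x) = sin(x)
a = 1.0, b = 3.0, n = 4
h = (b - a)/n = 0.500000

Simpson's rule: (h/3)[f(x₀) + 4f(x₁) + 2f(x₂) + ... + f(xₙ)]

x_0 = 1.0000, f(x_0) = 0.841471, coefficient = 1
x_1 = 1.5000, f(x_1) = 0.997495, coefficient = 4
x_2 = 2.0000, f(x_2) = 0.909297, coefficient = 2
x_3 = 2.5000, f(x_3) = 0.598472, coefficient = 4
x_4 = 3.0000, f(x_4) = 0.141120, coefficient = 1

I ≈ (0.500000/3) × 9.185054 = 1.530842
Exact value: 1.530295
Error: 0.000548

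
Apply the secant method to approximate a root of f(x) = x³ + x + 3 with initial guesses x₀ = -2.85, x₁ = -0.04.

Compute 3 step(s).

f(x) = x³ + x + 3
x₀ = -2.85, x₁ = -0.04

Secant formula: x_{n+1} = x_n - f(x_n)(x_n - x_{n-1})/(f(x_n) - f(x_{n-1}))

Iteration 1:
  f(-2.850000) = -22.999125
  f(-0.040000) = 2.959936
  x_2 = -0.040000 - 2.959936×(-0.040000 - (-2.850000))/(2.959936 - (-22.999125))
       = -0.360405
Iteration 2:
  f(-0.040000) = 2.959936
  f(-0.360405) = 2.592781
  x_3 = -0.360405 - 2.592781×(-0.360405 - (-0.040000))/(2.592781 - 2.959936)
       = -2.623048
Iteration 3:
  f(-0.360405) = 2.592781
  f(-2.623048) = -17.670620
  x_4 = -2.623048 - (-17.670620)×(-2.623048 - (-0.360405))/(-17.670620 - 2.592781)
       = -0.649919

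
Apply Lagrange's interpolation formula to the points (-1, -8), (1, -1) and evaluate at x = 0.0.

Lagrange interpolation formula:
P(x) = Σ yᵢ × Lᵢ(x)
where Lᵢ(x) = Π_{j≠i} (x - xⱼ)/(xᵢ - xⱼ)

L_0(0.0) = (0.0 - 1)/(-1 - 1) = 0.500000
L_1(0.0) = (0.0 - (-1))/(1 - (-1)) = 0.500000

P(0.0) = (-8)×L_0(0.0) + (-1)×L_1(0.0)
P(0.0) = -4.500000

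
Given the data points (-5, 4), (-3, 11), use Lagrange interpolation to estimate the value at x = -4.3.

Lagrange interpolation formula:
P(x) = Σ yᵢ × Lᵢ(x)
where Lᵢ(x) = Π_{j≠i} (x - xⱼ)/(xᵢ - xⱼ)

L_0(-4.3) = (-4.3 - (-3))/(-5 - (-3)) = 0.650000
L_1(-4.3) = (-4.3 - (-5))/(-3 - (-5)) = 0.350000

P(-4.3) = 4×L_0(-4.3) + 11×L_1(-4.3)
P(-4.3) = 6.450000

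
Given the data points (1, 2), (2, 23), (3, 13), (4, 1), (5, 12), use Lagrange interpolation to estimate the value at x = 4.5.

Lagrange interpolation formula:
P(x) = Σ yᵢ × Lᵢ(x)
where Lᵢ(x) = Π_{j≠i} (x - xⱼ)/(xᵢ - xⱼ)

L_0(4.5) = (4.5 - 2)/(1 - 2) × (4.5 - 3)/(1 - 3) × (4.5 - 4)/(1 - 4) × (4.5 - 5)/(1 - 5) = -0.039062
L_1(4.5) = (4.5 - 1)/(2 - 1) × (4.5 - 3)/(2 - 3) × (4.5 - 4)/(2 - 4) × (4.5 - 5)/(2 - 5) = 0.218750
L_2(4.5) = (4.5 - 1)/(3 - 1) × (4.5 - 2)/(3 - 2) × (4.5 - 4)/(3 - 4) × (4.5 - 5)/(3 - 5) = -0.546875
L_3(4.5) = (4.5 - 1)/(4 - 1) × (4.5 - 2)/(4 - 2) × (4.5 - 3)/(4 - 3) × (4.5 - 5)/(4 - 5) = 1.093750
L_4(4.5) = (4.5 - 1)/(5 - 1) × (4.5 - 2)/(5 - 2) × (4.5 - 3)/(5 - 3) × (4.5 - 4)/(5 - 4) = 0.273438

P(4.5) = 2×L_0(4.5) + 23×L_1(4.5) + 13×L_2(4.5) + 1×L_3(4.5) + 12×L_4(4.5)
P(4.5) = 2.218750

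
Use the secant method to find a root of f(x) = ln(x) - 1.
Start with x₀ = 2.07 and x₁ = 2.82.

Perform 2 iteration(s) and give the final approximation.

f(x) = ln(x) - 1
x₀ = 2.07, x₁ = 2.82

Secant formula: x_{n+1} = x_n - f(x_n)(x_n - x_{n-1})/(f(x_n) - f(x_{n-1}))

Iteration 1:
  f(2.070000) = -0.272451
  f(2.820000) = 0.036737
  x_2 = 2.820000 - 0.036737×(2.820000 - 2.070000)/(0.036737 - (-0.272451))
       = 2.730887
Iteration 2:
  f(2.820000) = 0.036737
  f(2.730887) = 0.004627
  x_3 = 2.730887 - 0.004627×(2.730887 - 2.820000)/(0.004627 - 0.036737)
       = 2.718048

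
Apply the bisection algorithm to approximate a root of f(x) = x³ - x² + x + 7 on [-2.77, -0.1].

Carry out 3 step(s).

f(x) = x³ - x² + x + 7
Initial interval: [-2.77, -0.1]

Iteration 1:
  c_1 = (-2.770000 + (-0.100000))/2 = -1.435000
  f(c_1) = f(-1.435000) = 0.550787
  f(a) × f(c) < 0, new interval: [-2.770000, -1.435000]
Iteration 2:
  c_2 = (-2.770000 + (-1.435000))/2 = -2.102500
  f(c_2) = f(-2.102500) = -8.817121
  f(a) × f(c) ≥ 0, new interval: [-2.102500, -1.435000]
Iteration 3:
  c_3 = (-2.102500 + (-1.435000))/2 = -1.768750
  f(c_3) = f(-1.768750) = -3.430719
  f(a) × f(c) ≥ 0, new interval: [-1.768750, -1.435000]

After 3 iteration(s), the approximation is c_3 = -1.768750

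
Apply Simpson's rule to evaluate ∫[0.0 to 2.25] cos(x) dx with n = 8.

f(x) = cos(x)
a = 0.0, b = 2.25, n = 8
h = (b - a)/n = 0.281250

Simpson's rule: (h/3)[f(x₀) + 4f(x₁) + 2f(x₂) + ... + f(xₙ)]

x_0 = 0.0000, f(x_0) = 1.000000, coefficient = 1
x_1 = 0.2812, f(x_1) = 0.960709, coefficient = 4
x_2 = 0.5625, f(x_2) = 0.845924, coefficient = 2
x_3 = 0.8438, f(x_3) = 0.664666, coefficient = 4
x_4 = 1.1250, f(x_4) = 0.431177, coefficient = 2
x_5 = 1.4062, f(x_5) = 0.163805, coefficient = 4
x_6 = 1.6875, f(x_6) = -0.116439, coefficient = 2
x_7 = 1.9688, f(x_7) = -0.387533, coefficient = 4
x_8 = 2.2500, f(x_8) = -0.628174, coefficient = 1

I ≈ (0.281250/3) × 8.299739 = 0.778101
Exact value: 0.778073
Error: 0.000027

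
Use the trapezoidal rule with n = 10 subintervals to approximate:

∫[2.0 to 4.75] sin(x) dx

f(x) = sin(x)
a = 2.0, b = 4.75, n = 10
h = (b - a)/n = 0.275000

Trapezoidal rule: (h/2)[f(x₀) + 2f(x₁) + 2f(x₂) + ... + f(xₙ)]

x_0 = 2.0000, f(x_0) = 0.909297, coefficient = 1
x_1 = 2.2750, f(x_1) = 0.762127, coefficient = 2
x_2 = 2.5500, f(x_2) = 0.557684, coefficient = 2
x_3 = 2.8250, f(x_3) = 0.311330, coefficient = 2
x_4 = 3.1000, f(x_4) = 0.041581, coefficient = 2
x_5 = 3.3750, f(x_5) = -0.231294, coefficient = 2
x_6 = 3.6500, f(x_6) = -0.486787, coefficient = 2
x_7 = 3.9250, f(x_7) = -0.705698, coefficient = 2
x_8 = 4.2000, f(x_8) = -0.871576, coefficient = 2
x_9 = 4.4750, f(x_9) = -0.971955, coefficient = 2
x_10 = 4.7500, f(x_10) = -0.999293, coefficient = 1

I ≈ (0.275000/2) × -3.279170 = -0.450886
Exact value: -0.453749
Error: 0.002863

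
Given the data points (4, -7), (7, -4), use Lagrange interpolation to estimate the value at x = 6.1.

Lagrange interpolation formula:
P(x) = Σ yᵢ × Lᵢ(x)
where Lᵢ(x) = Π_{j≠i} (x - xⱼ)/(xᵢ - xⱼ)

L_0(6.1) = (6.1 - 7)/(4 - 7) = 0.300000
L_1(6.1) = (6.1 - 4)/(7 - 4) = 0.700000

P(6.1) = (-7)×L_0(6.1) + (-4)×L_1(6.1)
P(6.1) = -4.900000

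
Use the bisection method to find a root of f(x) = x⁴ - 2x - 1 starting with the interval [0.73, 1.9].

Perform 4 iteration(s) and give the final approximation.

f(x) = x⁴ - 2x - 1
Initial interval: [0.73, 1.9]

Iteration 1:
  c_1 = (0.730000 + 1.900000)/2 = 1.315000
  f(c_1) = f(1.315000) = -0.639781
  f(a) × f(c) ≥ 0, new interval: [1.315000, 1.900000]
Iteration 2:
  c_2 = (1.315000 + 1.900000)/2 = 1.607500
  f(c_2) = f(1.607500) = 2.462347
  f(a) × f(c) < 0, new interval: [1.315000, 1.607500]
Iteration 3:
  c_3 = (1.315000 + 1.607500)/2 = 1.461250
  f(c_3) = f(1.461250) = 0.636799
  f(a) × f(c) < 0, new interval: [1.315000, 1.461250]
Iteration 4:
  c_4 = (1.315000 + 1.461250)/2 = 1.388125
  f(c_4) = f(1.388125) = -0.063341
  f(a) × f(c) ≥ 0, new interval: [1.388125, 1.461250]

After 4 iteration(s), the approximation is c_4 = 1.388125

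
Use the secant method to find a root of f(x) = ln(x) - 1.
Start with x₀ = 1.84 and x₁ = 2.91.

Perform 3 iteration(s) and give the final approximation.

f(x) = ln(x) - 1
x₀ = 1.84, x₁ = 2.91

Secant formula: x_{n+1} = x_n - f(x_n)(x_n - x_{n-1})/(f(x_n) - f(x_{n-1}))

Iteration 1:
  f(1.840000) = -0.390234
  f(2.910000) = 0.068153
  x_2 = 2.910000 - 0.068153×(2.910000 - 1.840000)/(0.068153 - (-0.390234))
       = 2.750912
Iteration 2:
  f(2.910000) = 0.068153
  f(2.750912) = 0.011933
  x_3 = 2.750912 - 0.011933×(2.750912 - 2.910000)/(0.011933 - 0.068153)
       = 2.717146
Iteration 3:
  f(2.750912) = 0.011933
  f(2.717146) = -0.000418
  x_4 = 2.717146 - (-0.000418)×(2.717146 - 2.750912)/(-0.000418 - 0.011933)
       = 2.718289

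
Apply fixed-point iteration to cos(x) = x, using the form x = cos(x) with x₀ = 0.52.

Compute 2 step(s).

Equation: cos(x) = x
Fixed-point form: x = cos(x)
x₀ = 0.52

x_1 = g(0.520000) = 0.867819
x_2 = g(0.867819) = 0.646492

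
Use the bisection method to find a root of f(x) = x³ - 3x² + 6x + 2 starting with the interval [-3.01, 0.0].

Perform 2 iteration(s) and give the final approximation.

f(x) = x³ - 3x² + 6x + 2
Initial interval: [-3.01, 0.0]

Iteration 1:
  c_1 = (-3.010000 + 0.000000)/2 = -1.505000
  f(c_1) = f(-1.505000) = -17.233938
  f(a) × f(c) ≥ 0, new interval: [-1.505000, 0.000000]
Iteration 2:
  c_2 = (-1.505000 + 0.000000)/2 = -0.752500
  f(c_2) = f(-0.752500) = -4.639877
  f(a) × f(c) ≥ 0, new interval: [-0.752500, 0.000000]

After 2 iteration(s), the approximation is c_2 = -0.752500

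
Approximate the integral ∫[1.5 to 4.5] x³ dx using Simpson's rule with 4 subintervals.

f(x) = x³
a = 1.5, b = 4.5, n = 4
h = (b - a)/n = 0.750000

Simpson's rule: (h/3)[f(x₀) + 4f(x₁) + 2f(x₂) + ... + f(xₙ)]

x_0 = 1.5000, f(x_0) = 3.375000, coefficient = 1
x_1 = 2.2500, f(x_1) = 11.390625, coefficient = 4
x_2 = 3.0000, f(x_2) = 27.000000, coefficient = 2
x_3 = 3.7500, f(x_3) = 52.734375, coefficient = 4
x_4 = 4.5000, f(x_4) = 91.125000, coefficient = 1

I ≈ (0.750000/3) × 405.000000 = 101.250000
Exact value: 101.250000
Error: 0.000000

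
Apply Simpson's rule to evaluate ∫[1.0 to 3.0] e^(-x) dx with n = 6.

f(x) = e^(-x)
a = 1.0, b = 3.0, n = 6
h = (b - a)/n = 0.333333

Simpson's rule: (h/3)[f(x₀) + 4f(x₁) + 2f(x₂) + ... + f(xₙ)]

x_0 = 1.0000, f(x_0) = 0.367879, coefficient = 1
x_1 = 1.3333, f(x_1) = 0.263597, coefficient = 4
x_2 = 1.6667, f(x_2) = 0.188876, coefficient = 2
x_3 = 2.0000, f(x_3) = 0.135335, coefficient = 4
x_4 = 2.3333, f(x_4) = 0.096972, coefficient = 2
x_5 = 2.6667, f(x_5) = 0.069483, coefficient = 4
x_6 = 3.0000, f(x_6) = 0.049787, coefficient = 1

I ≈ (0.333333/3) × 2.863025 = 0.318114
Exact value: 0.318092
Error: 0.000022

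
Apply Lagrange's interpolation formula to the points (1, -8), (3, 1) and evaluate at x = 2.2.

Lagrange interpolation formula:
P(x) = Σ yᵢ × Lᵢ(x)
where Lᵢ(x) = Π_{j≠i} (x - xⱼ)/(xᵢ - xⱼ)

L_0(2.2) = (2.2 - 3)/(1 - 3) = 0.400000
L_1(2.2) = (2.2 - 1)/(3 - 1) = 0.600000

P(2.2) = (-8)×L_0(2.2) + 1×L_1(2.2)
P(2.2) = -2.600000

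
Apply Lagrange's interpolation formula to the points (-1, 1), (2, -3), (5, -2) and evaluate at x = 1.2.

Lagrange interpolation formula:
P(x) = Σ yᵢ × Lᵢ(x)
where Lᵢ(x) = Π_{j≠i} (x - xⱼ)/(xᵢ - xⱼ)

L_0(1.2) = (1.2 - 2)/(-1 - 2) × (1.2 - 5)/(-1 - 5) = 0.168889
L_1(1.2) = (1.2 - (-1))/(2 - (-1)) × (1.2 - 5)/(2 - 5) = 0.928889
L_2(1.2) = (1.2 - (-1))/(5 - (-1)) × (1.2 - 2)/(5 - 2) = -0.097778

P(1.2) = 1×L_0(1.2) + (-3)×L_1(1.2) + (-2)×L_2(1.2)
P(1.2) = -2.422222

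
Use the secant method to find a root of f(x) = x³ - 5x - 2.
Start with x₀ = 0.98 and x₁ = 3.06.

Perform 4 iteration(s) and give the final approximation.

f(x) = x³ - 5x - 2
x₀ = 0.98, x₁ = 3.06

Secant formula: x_{n+1} = x_n - f(x_n)(x_n - x_{n-1})/(f(x_n) - f(x_{n-1}))

Iteration 1:
  f(0.980000) = -5.958808
  f(3.060000) = 11.352616
  x_2 = 3.060000 - 11.352616×(3.060000 - 0.980000)/(11.352616 - (-5.958808))
       = 1.695962
Iteration 2:
  f(3.060000) = 11.352616
  f(1.695962) = -5.601737
  x_3 = 1.695962 - (-5.601737)×(1.695962 - 3.060000)/(-5.601737 - 11.352616)
       = 2.146642
Iteration 3:
  f(1.695962) = -5.601737
  f(2.146642) = -2.841333
  x_4 = 2.146642 - (-2.841333)×(2.146642 - 1.695962)/(-2.841333 - (-5.601737))
       = 2.610534
Iteration 4:
  f(2.146642) = -2.841333
  f(2.610534) = 2.737830
  x_5 = 2.610534 - 2.737830×(2.610534 - 2.146642)/(2.737830 - (-2.841333))
       = 2.382891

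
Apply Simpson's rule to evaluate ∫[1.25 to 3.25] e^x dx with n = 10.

f(x) = e^x
a = 1.25, b = 3.25, n = 10
h = (b - a)/n = 0.200000

Simpson's rule: (h/3)[f(x₀) + 4f(x₁) + 2f(x₂) + ... + f(xₙ)]

x_0 = 1.2500, f(x_0) = 3.490343, coefficient = 1
x_1 = 1.4500, f(x_1) = 4.263115, coefficient = 4
x_2 = 1.6500, f(x_2) = 5.206980, coefficient = 2
x_3 = 1.8500, f(x_3) = 6.359820, coefficient = 4
x_4 = 2.0500, f(x_4) = 7.767901, coefficient = 2
x_5 = 2.2500, f(x_5) = 9.487736, coefficient = 4
x_6 = 2.4500, f(x_6) = 11.588347, coefficient = 2
x_7 = 2.6500, f(x_7) = 14.154039, coefficient = 4
x_8 = 2.8500, f(x_8) = 17.287782, coefficient = 2
x_9 = 3.0500, f(x_9) = 21.115344, coefficient = 4
x_10 = 3.2500, f(x_10) = 25.790340, coefficient = 1

I ≈ (0.200000/3) × 334.502914 = 22.300194
Exact value: 22.299997
Error: 0.000197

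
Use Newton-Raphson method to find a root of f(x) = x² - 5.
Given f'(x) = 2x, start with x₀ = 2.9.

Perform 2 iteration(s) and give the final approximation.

f(x) = x² - 5
f'(x) = 2x
x₀ = 2.9

Newton-Raphson formula: x_{n+1} = x_n - f(x_n)/f'(x_n)

Iteration 1:
  f(2.900000) = 3.410000
  f'(2.900000) = 5.800000
  x_1 = 2.900000 - 3.410000/5.800000 = 2.312069
Iteration 2:
  f(2.312069) = 0.345663
  f'(2.312069) = 4.624138
  x_2 = 2.312069 - 0.345663/4.624138 = 2.237317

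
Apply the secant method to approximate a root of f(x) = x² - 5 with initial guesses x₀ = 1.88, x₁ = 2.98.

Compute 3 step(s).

f(x) = x² - 5
x₀ = 1.88, x₁ = 2.98

Secant formula: x_{n+1} = x_n - f(x_n)(x_n - x_{n-1})/(f(x_n) - f(x_{n-1}))

Iteration 1:
  f(1.880000) = -1.465600
  f(2.980000) = 3.880400
  x_2 = 2.980000 - 3.880400×(2.980000 - 1.880000)/(3.880400 - (-1.465600))
       = 2.181564
Iteration 2:
  f(2.980000) = 3.880400
  f(2.181564) = -0.240779
  x_3 = 2.181564 - (-0.240779)×(2.181564 - 2.980000)/(-0.240779 - 3.880400)
       = 2.228212
Iteration 3:
  f(2.181564) = -0.240779
  f(2.228212) = -0.035070
  x_4 = 2.228212 - (-0.035070)×(2.228212 - 2.181564)/(-0.035070 - (-0.240779))
       = 2.236165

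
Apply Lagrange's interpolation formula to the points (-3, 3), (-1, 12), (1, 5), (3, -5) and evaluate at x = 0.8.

Lagrange interpolation formula:
P(x) = Σ yᵢ × Lᵢ(x)
where Lᵢ(x) = Π_{j≠i} (x - xⱼ)/(xᵢ - xⱼ)

L_0(0.8) = (0.8 - (-1))/(-3 - (-1)) × (0.8 - 1)/(-3 - 1) × (0.8 - 3)/(-3 - 3) = -0.016500
L_1(0.8) = (0.8 - (-3))/(-1 - (-3)) × (0.8 - 1)/(-1 - 1) × (0.8 - 3)/(-1 - 3) = 0.104500
L_2(0.8) = (0.8 - (-3))/(1 - (-3)) × (0.8 - (-1))/(1 - (-1)) × (0.8 - 3)/(1 - 3) = 0.940500
L_3(0.8) = (0.8 - (-3))/(3 - (-3)) × (0.8 - (-1))/(3 - (-1)) × (0.8 - 1)/(3 - 1) = -0.028500

P(0.8) = 3×L_0(0.8) + 12×L_1(0.8) + 5×L_2(0.8) + (-5)×L_3(0.8)
P(0.8) = 6.049500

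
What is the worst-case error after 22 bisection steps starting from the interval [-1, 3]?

Bisection error bound: |error| ≤ (b-a)/2^n
|error| ≤ (3 - (-1))/2^22 = 4/2^22
|error| ≤ 0.0000009537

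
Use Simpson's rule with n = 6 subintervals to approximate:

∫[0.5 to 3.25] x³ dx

f(x) = x³
a = 0.5, b = 3.25, n = 6
h = (b - a)/n = 0.458333

Simpson's rule: (h/3)[f(x₀) + 4f(x₁) + 2f(x₂) + ... + f(xₙ)]

x_0 = 0.5000, f(x_0) = 0.125000, coefficient = 1
x_1 = 0.9583, f(x_1) = 0.880136, coefficient = 4
x_2 = 1.4167, f(x_2) = 2.843171, coefficient = 2
x_3 = 1.8750, f(x_3) = 6.591797, coefficient = 4
x_4 = 2.3333, f(x_4) = 12.703704, coefficient = 2
x_5 = 2.7917, f(x_5) = 21.756583, coefficient = 4
x_6 = 3.2500, f(x_6) = 34.328125, coefficient = 1

I ≈ (0.458333/3) × 182.460937 = 27.875977
Exact value: 27.875977
Error: 0.000000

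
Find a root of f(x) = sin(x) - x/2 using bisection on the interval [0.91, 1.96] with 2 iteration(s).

f(x) = sin(x) - x/2
Initial interval: [0.91, 1.96]

Iteration 1:
  c_1 = (0.910000 + 1.960000)/2 = 1.435000
  f(c_1) = f(1.435000) = 0.273294
  f(a) × f(c) ≥ 0, new interval: [1.435000, 1.960000]
Iteration 2:
  c_2 = (1.435000 + 1.960000)/2 = 1.697500
  f(c_2) = f(1.697500) = 0.143234
  f(a) × f(c) ≥ 0, new interval: [1.697500, 1.960000]

After 2 iteration(s), the approximation is c_2 = 1.697500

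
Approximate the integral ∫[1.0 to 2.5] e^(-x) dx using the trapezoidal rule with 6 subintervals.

f(x) = e^(-x)
a = 1.0, b = 2.5, n = 6
h = (b - a)/n = 0.250000

Trapezoidal rule: (h/2)[f(x₀) + 2f(x₁) + 2f(x₂) + ... + f(xₙ)]

x_0 = 1.0000, f(x_0) = 0.367879, coefficient = 1
x_1 = 1.2500, f(x_1) = 0.286505, coefficient = 2
x_2 = 1.5000, f(x_2) = 0.223130, coefficient = 2
x_3 = 1.7500, f(x_3) = 0.173774, coefficient = 2
x_4 = 2.0000, f(x_4) = 0.135335, coefficient = 2
x_5 = 2.2500, f(x_5) = 0.105399, coefficient = 2
x_6 = 2.5000, f(x_6) = 0.082085, coefficient = 1

I ≈ (0.250000/2) × 2.298251 = 0.287281
Exact value: 0.285794
Error: 0.001487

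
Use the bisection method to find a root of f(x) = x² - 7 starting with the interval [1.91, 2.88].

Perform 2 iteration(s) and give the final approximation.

f(x) = x² - 7
Initial interval: [1.91, 2.88]

Iteration 1:
  c_1 = (1.910000 + 2.880000)/2 = 2.395000
  f(c_1) = f(2.395000) = -1.263975
  f(a) × f(c) ≥ 0, new interval: [2.395000, 2.880000]
Iteration 2:
  c_2 = (2.395000 + 2.880000)/2 = 2.637500
  f(c_2) = f(2.637500) = -0.043594
  f(a) × f(c) ≥ 0, new interval: [2.637500, 2.880000]

After 2 iteration(s), the approximation is c_2 = 2.637500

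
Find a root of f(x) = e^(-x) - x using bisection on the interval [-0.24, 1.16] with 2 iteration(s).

f(x) = e^(-x) - x
Initial interval: [-0.24, 1.16]

Iteration 1:
  c_1 = (-0.240000 + 1.160000)/2 = 0.460000
  f(c_1) = f(0.460000) = 0.171284
  f(a) × f(c) ≥ 0, new interval: [0.460000, 1.160000]
Iteration 2:
  c_2 = (0.460000 + 1.160000)/2 = 0.810000
  f(c_2) = f(0.810000) = -0.365142
  f(a) × f(c) < 0, new interval: [0.460000, 0.810000]

After 2 iteration(s), the approximation is c_2 = 0.810000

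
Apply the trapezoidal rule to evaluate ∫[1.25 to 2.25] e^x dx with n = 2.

f(x) = e^x
a = 1.25, b = 2.25, n = 2
h = (b - a)/n = 0.500000

Trapezoidal rule: (h/2)[f(x₀) + 2f(x₁) + 2f(x₂) + ... + f(xₙ)]

x_0 = 1.2500, f(x_0) = 3.490343, coefficient = 1
x_1 = 1.7500, f(x_1) = 5.754603, coefficient = 2
x_2 = 2.2500, f(x_2) = 9.487736, coefficient = 1

I ≈ (0.500000/2) × 24.487284 = 6.121821
Exact value: 5.997393
Error: 0.124428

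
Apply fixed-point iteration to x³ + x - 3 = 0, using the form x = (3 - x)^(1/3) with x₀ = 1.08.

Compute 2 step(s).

Equation: x³ + x - 3 = 0
Fixed-point form: x = (3 - x)^(1/3)
x₀ = 1.08

x_1 = g(1.080000) = 1.242893
x_2 = g(1.242893) = 1.206700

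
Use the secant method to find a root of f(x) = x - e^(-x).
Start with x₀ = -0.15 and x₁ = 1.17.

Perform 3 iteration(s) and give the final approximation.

f(x) = x - e^(-x)
x₀ = -0.15, x₁ = 1.17

Secant formula: x_{n+1} = x_n - f(x_n)(x_n - x_{n-1})/(f(x_n) - f(x_{n-1}))

Iteration 1:
  f(-0.150000) = -1.311834
  f(1.170000) = 0.859633
  x_2 = 1.170000 - 0.859633×(1.170000 - (-0.150000))/(0.859633 - (-1.311834))
       = 0.647443
Iteration 2:
  f(1.170000) = 0.859633
  f(0.647443) = 0.124061
  x_3 = 0.647443 - 0.124061×(0.647443 - 1.170000)/(0.124061 - 0.859633)
       = 0.559309
Iteration 3:
  f(0.647443) = 0.124061
  f(0.559309) = -0.012295
  x_4 = 0.559309 - (-0.012295)×(0.559309 - 0.647443)/(-0.012295 - 0.124061)
       = 0.567256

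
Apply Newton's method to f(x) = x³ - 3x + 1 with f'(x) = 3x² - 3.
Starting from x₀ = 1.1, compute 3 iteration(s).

f(x) = x³ - 3x + 1
f'(x) = 3x² - 3
x₀ = 1.1

Newton-Raphson formula: x_{n+1} = x_n - f(x_n)/f'(x_n)

Iteration 1:
  f(1.100000) = -0.969000
  f'(1.100000) = 0.630000
  x_1 = 1.100000 - (-0.969000)/0.630000 = 2.638095
Iteration 2:
  f(2.638095) = 11.445661
  f'(2.638095) = 17.878639
  x_2 = 2.638095 - 11.445661/17.878639 = 1.997909
Iteration 3:
  f(1.997909) = 2.981206
  f'(1.997909) = 8.974920
  x_3 = 1.997909 - 2.981206/8.974920 = 1.665738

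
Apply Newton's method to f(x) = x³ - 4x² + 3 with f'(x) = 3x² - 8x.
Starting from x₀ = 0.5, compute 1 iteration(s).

f(x) = x³ - 4x² + 3
f'(x) = 3x² - 8x
x₀ = 0.5

Newton-Raphson formula: x_{n+1} = x_n - f(x_n)/f'(x_n)

Iteration 1:
  f(0.500000) = 2.125000
  f'(0.500000) = -3.250000
  x_1 = 0.500000 - 2.125000/(-3.250000) = 1.153846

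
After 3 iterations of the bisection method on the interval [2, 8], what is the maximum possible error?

Bisection error bound: |error| ≤ (b-a)/2^n
|error| ≤ (8 - 2)/2^3 = 6/2^3
|error| ≤ 0.7500000000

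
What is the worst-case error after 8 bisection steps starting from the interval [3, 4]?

Bisection error bound: |error| ≤ (b-a)/2^n
|error| ≤ (4 - 3)/2^8 = 1/2^8
|error| ≤ 0.0039062500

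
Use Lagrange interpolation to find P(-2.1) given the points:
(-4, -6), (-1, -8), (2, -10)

Lagrange interpolation formula:
P(x) = Σ yᵢ × Lᵢ(x)
where Lᵢ(x) = Π_{j≠i} (x - xⱼ)/(xᵢ - xⱼ)

L_0(-2.1) = (-2.1 - (-1))/(-4 - (-1)) × (-2.1 - 2)/(-4 - 2) = 0.250556
L_1(-2.1) = (-2.1 - (-4))/(-1 - (-4)) × (-2.1 - 2)/(-1 - 2) = 0.865556
L_2(-2.1) = (-2.1 - (-4))/(2 - (-4)) × (-2.1 - (-1))/(2 - (-1)) = -0.116111

P(-2.1) = (-6)×L_0(-2.1) + (-8)×L_1(-2.1) + (-10)×L_2(-2.1)
P(-2.1) = -7.266667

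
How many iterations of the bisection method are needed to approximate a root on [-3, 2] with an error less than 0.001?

We need (b-a)/2^n ≤ 0.001
(2 - (-3))/2^n ≤ 0.001
5/2^n ≤ 0.001
2^n ≥ 5000
n ≥ log₂(5000) = 12.29
n ≥ 13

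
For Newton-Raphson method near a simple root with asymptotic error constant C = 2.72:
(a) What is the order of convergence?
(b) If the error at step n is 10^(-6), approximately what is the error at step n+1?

(a) Newton-Raphson has quadratic (order 2) convergence near simple roots.
    This means |e_{n+1}| ≈ C|e_n|².

(b) With |e_n| = 10^(-6) and C = 2.72:
    |e_{n+1}| ≈ 2.72 × (10^(-6))² = 2.72 × 10^(-12)

(a) 2 (quadratic); (b) |e_{n+1}| ≈ 2.720e-12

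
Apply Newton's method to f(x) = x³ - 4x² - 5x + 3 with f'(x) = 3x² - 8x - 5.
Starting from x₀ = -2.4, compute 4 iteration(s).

f(x) = x³ - 4x² - 5x + 3
f'(x) = 3x² - 8x - 5
x₀ = -2.4

Newton-Raphson formula: x_{n+1} = x_n - f(x_n)/f'(x_n)

Iteration 1:
  f(-2.400000) = -21.864000
  f'(-2.400000) = 31.480000
  x_1 = -2.400000 - (-21.864000)/31.480000 = -1.705464
Iteration 2:
  f(-1.705464) = -5.067631
  f'(-1.705464) = 17.369530
  x_2 = -1.705464 - (-5.067631)/17.369530 = -1.413710
Iteration 3:
  f(-1.413710) = -0.751157
  f'(-1.413710) = 12.305403
  x_3 = -1.413710 - (-0.751157)/12.305403 = -1.352667
Iteration 4:
  f(-1.352667) = -0.030481
  f'(-1.352667) = 11.310457
  x_4 = -1.352667 - (-0.030481)/11.310457 = -1.349972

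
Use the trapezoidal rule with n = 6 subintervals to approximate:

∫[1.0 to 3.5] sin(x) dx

f(x) = sin(x)
a = 1.0, b = 3.5, n = 6
h = (b - a)/n = 0.416667

Trapezoidal rule: (h/2)[f(x₀) + 2f(x₁) + 2f(x₂) + ... + f(xₙ)]

x_0 = 1.0000, f(x_0) = 0.841471, coefficient = 1
x_1 = 1.4167, f(x_1) = 0.988146, coefficient = 2
x_2 = 1.8333, f(x_2) = 0.965735, coefficient = 2
x_3 = 2.2500, f(x_3) = 0.778073, coefficient = 2
x_4 = 2.6667, f(x_4) = 0.457273, coefficient = 2
x_5 = 3.0833, f(x_5) = 0.058226, coefficient = 2
x_6 = 3.5000, f(x_6) = -0.350783, coefficient = 1

I ≈ (0.416667/2) × 6.985592 = 1.455332
Exact value: 1.476759
Error: 0.021427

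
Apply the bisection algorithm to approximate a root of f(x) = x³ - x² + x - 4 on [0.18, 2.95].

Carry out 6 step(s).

f(x) = x³ - x² + x - 4
Initial interval: [0.18, 2.95]

Iteration 1:
  c_1 = (0.180000 + 2.950000)/2 = 1.565000
  f(c_1) = f(1.565000) = -1.051188
  f(a) × f(c) ≥ 0, new interval: [1.565000, 2.950000]
Iteration 2:
  c_2 = (1.565000 + 2.950000)/2 = 2.257500
  f(c_2) = f(2.257500) = 4.666105
  f(a) × f(c) < 0, new interval: [1.565000, 2.257500]
Iteration 3:
  c_3 = (1.565000 + 2.257500)/2 = 1.911250
  f(c_3) = f(1.911250) = 1.239934
  f(a) × f(c) < 0, new interval: [1.565000, 1.911250]
Iteration 4:
  c_4 = (1.565000 + 1.911250)/2 = 1.738125
  f(c_4) = f(1.738125) = -0.031941
  f(a) × f(c) ≥ 0, new interval: [1.738125, 1.911250]
Iteration 5:
  c_5 = (1.738125 + 1.911250)/2 = 1.824688
  f(c_5) = f(1.824688) = 0.570472
  f(a) × f(c) < 0, new interval: [1.738125, 1.824688]
Iteration 6:
  c_6 = (1.738125 + 1.824688)/2 = 1.781406
  f(c_6) = f(1.781406) = 0.261127
  f(a) × f(c) < 0, new interval: [1.738125, 1.781406]

After 6 iteration(s), the approximation is c_6 = 1.781406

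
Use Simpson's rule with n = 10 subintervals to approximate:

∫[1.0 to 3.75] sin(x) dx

f(x) = sin(x)
a = 1.0, b = 3.75, n = 10
h = (b - a)/n = 0.275000

Simpson's rule: (h/3)[f(x₀) + 4f(x₁) + 2f(x₂) + ... + f(xₙ)]

x_0 = 1.0000, f(x_0) = 0.841471, coefficient = 1
x_1 = 1.2750, f(x_1) = 0.956570, coefficient = 4
x_2 = 1.5500, f(x_2) = 0.999784, coefficient = 2
x_3 = 1.8250, f(x_3) = 0.967864, coefficient = 4
x_4 = 2.1000, f(x_4) = 0.863209, coefficient = 2
x_5 = 2.3750, f(x_5) = 0.693685, coefficient = 4
x_6 = 2.6500, f(x_6) = 0.472031, coefficient = 2
x_7 = 2.9250, f(x_7) = 0.214903, coefficient = 4
x_8 = 3.2000, f(x_8) = -0.058374, coefficient = 2
x_9 = 3.4750, f(x_9) = -0.327265, coefficient = 4
x_10 = 3.7500, f(x_10) = -0.571561, coefficient = 1

I ≈ (0.275000/3) × 14.846240 = 1.360905
Exact value: 1.360862
Error: 0.000044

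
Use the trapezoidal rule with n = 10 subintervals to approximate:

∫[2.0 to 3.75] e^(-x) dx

f(x) = e^(-x)
a = 2.0, b = 3.75, n = 10
h = (b - a)/n = 0.175000

Trapezoidal rule: (h/2)[f(x₀) + 2f(x₁) + 2f(x₂) + ... + f(xₙ)]

x_0 = 2.0000, f(x_0) = 0.135335, coefficient = 1
x_1 = 2.1750, f(x_1) = 0.113608, coefficient = 2
x_2 = 2.3500, f(x_2) = 0.095369, coefficient = 2
x_3 = 2.5250, f(x_3) = 0.080058, coefficient = 2
x_4 = 2.7000, f(x_4) = 0.067206, coefficient = 2
x_5 = 2.8750, f(x_5) = 0.056416, coefficient = 2
x_6 = 3.0500, f(x_6) = 0.047359, coefficient = 2
x_7 = 3.2250, f(x_7) = 0.039756, coefficient = 2
x_8 = 3.4000, f(x_8) = 0.033373, coefficient = 2
x_9 = 3.5750, f(x_9) = 0.028015, coefficient = 2
x_10 = 3.7500, f(x_10) = 0.023518, coefficient = 1

I ≈ (0.175000/2) × 1.281174 = 0.112103
Exact value: 0.111818
Error: 0.000285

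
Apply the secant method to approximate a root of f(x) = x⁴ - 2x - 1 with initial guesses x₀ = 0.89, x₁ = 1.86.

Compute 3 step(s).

f(x) = x⁴ - 2x - 1
x₀ = 0.89, x₁ = 1.86

Secant formula: x_{n+1} = x_n - f(x_n)(x_n - x_{n-1})/(f(x_n) - f(x_{n-1}))

Iteration 1:
  f(0.890000) = -2.152578
  f(1.860000) = 7.248832
  x_2 = 1.860000 - 7.248832×(1.860000 - 0.890000)/(7.248832 - (-2.152578))
       = 1.112094
Iteration 2:
  f(1.860000) = 7.248832
  f(1.112094) = -1.694629
  x_3 = 1.112094 - (-1.694629)×(1.112094 - 1.860000)/(-1.694629 - 7.248832)
       = 1.253809
Iteration 3:
  f(1.112094) = -1.694629
  f(1.253809) = -1.036316
  x_4 = 1.253809 - (-1.036316)×(1.253809 - 1.112094)/(-1.036316 - (-1.694629))
       = 1.476897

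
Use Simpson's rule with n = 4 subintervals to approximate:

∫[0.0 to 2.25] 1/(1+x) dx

f(x) = 1/(1+x)
a = 0.0, b = 2.25, n = 4
h = (b - a)/n = 0.562500

Simpson's rule: (h/3)[f(x₀) + 4f(x₁) + 2f(x₂) + ... + f(xₙ)]

x_0 = 0.0000, f(x_0) = 1.000000, coefficient = 1
x_1 = 0.5625, f(x_1) = 0.640000, coefficient = 4
x_2 = 1.1250, f(x_2) = 0.470588, coefficient = 2
x_3 = 1.6875, f(x_3) = 0.372093, coefficient = 4
x_4 = 2.2500, f(x_4) = 0.307692, coefficient = 1

I ≈ (0.562500/3) × 6.297241 = 1.180733
Exact value: 1.178655
Error: 0.002078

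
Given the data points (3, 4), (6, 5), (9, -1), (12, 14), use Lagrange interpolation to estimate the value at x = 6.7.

Lagrange interpolation formula:
P(x) = Σ yᵢ × Lᵢ(x)
where Lᵢ(x) = Π_{j≠i} (x - xⱼ)/(xᵢ - xⱼ)

L_0(6.7) = (6.7 - 6)/(3 - 6) × (6.7 - 9)/(3 - 9) × (6.7 - 12)/(3 - 12) = -0.052673
L_1(6.7) = (6.7 - 3)/(6 - 3) × (6.7 - 9)/(6 - 9) × (6.7 - 12)/(6 - 12) = 0.835241
L_2(6.7) = (6.7 - 3)/(9 - 3) × (6.7 - 6)/(9 - 6) × (6.7 - 12)/(9 - 12) = 0.254204
L_3(6.7) = (6.7 - 3)/(12 - 3) × (6.7 - 6)/(12 - 6) × (6.7 - 9)/(12 - 9) = -0.036772

P(6.7) = 4×L_0(6.7) + 5×L_1(6.7) + (-1)×L_2(6.7) + 14×L_3(6.7)
P(6.7) = 3.196506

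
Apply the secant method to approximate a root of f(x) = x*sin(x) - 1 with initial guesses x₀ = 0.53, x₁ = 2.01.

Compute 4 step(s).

f(x) = x*sin(x) - 1
x₀ = 0.53, x₁ = 2.01

Secant formula: x_{n+1} = x_n - f(x_n)(x_n - x_{n-1})/(f(x_n) - f(x_{n-1}))

Iteration 1:
  f(0.530000) = -0.732067
  f(2.010000) = 0.819232
  x_2 = 2.010000 - 0.819232×(2.010000 - 0.530000)/(0.819232 - (-0.732067))
       = 1.228421
Iteration 2:
  f(2.010000) = 0.819232
  f(1.228421) = 0.157123
  x_3 = 1.228421 - 0.157123×(1.228421 - 2.010000)/(0.157123 - 0.819232)
       = 1.042947
Iteration 3:
  f(1.228421) = 0.157123
  f(1.042947) = -0.099006
  x_4 = 1.042947 - (-0.099006)×(1.042947 - 1.228421)/(-0.099006 - 0.157123)
       = 1.114641
Iteration 4:
  f(1.042947) = -0.099006
  f(1.114641) = 0.000673
  x_5 = 1.114641 - 0.000673×(1.114641 - 1.042947)/(0.000673 - (-0.099006))
       = 1.114158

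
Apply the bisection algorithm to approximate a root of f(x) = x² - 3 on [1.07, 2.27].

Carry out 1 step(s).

f(x) = x² - 3
Initial interval: [1.07, 2.27]

Iteration 1:
  c_1 = (1.070000 + 2.270000)/2 = 1.670000
  f(c_1) = f(1.670000) = -0.211100
  f(a) × f(c) ≥ 0, new interval: [1.670000, 2.270000]

After 1 iteration(s), the approximation is c_1 = 1.670000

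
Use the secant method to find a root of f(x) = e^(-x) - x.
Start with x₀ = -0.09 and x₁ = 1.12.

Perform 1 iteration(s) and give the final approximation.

f(x) = e^(-x) - x
x₀ = -0.09, x₁ = 1.12

Secant formula: x_{n+1} = x_n - f(x_n)(x_n - x_{n-1})/(f(x_n) - f(x_{n-1}))

Iteration 1:
  f(-0.090000) = 1.184174
  f(1.120000) = -0.793720
  x_2 = 1.120000 - (-0.793720)×(1.120000 - (-0.090000))/(-0.793720 - 1.184174)
       = 0.634432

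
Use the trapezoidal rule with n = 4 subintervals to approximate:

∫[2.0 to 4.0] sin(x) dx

f(x) = sin(x)
a = 2.0, b = 4.0, n = 4
h = (b - a)/n = 0.500000

Trapezoidal rule: (h/2)[f(x₀) + 2f(x₁) + 2f(x₂) + ... + f(xₙ)]

x_0 = 2.0000, f(x_0) = 0.909297, coefficient = 1
x_1 = 2.5000, f(x_1) = 0.598472, coefficient = 2
x_2 = 3.0000, f(x_2) = 0.141120, coefficient = 2
x_3 = 3.5000, f(x_3) = -0.350783, coefficient = 2
x_4 = 4.0000, f(x_4) = -0.756802, coefficient = 1

I ≈ (0.500000/2) × 0.930113 = 0.232528
Exact value: 0.237497
Error: 0.004969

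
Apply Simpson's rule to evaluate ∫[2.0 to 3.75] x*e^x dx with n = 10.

f(x) = x*e^x
a = 2.0, b = 3.75, n = 10
h = (b - a)/n = 0.175000

Simpson's rule: (h/3)[f(x₀) + 4f(x₁) + 2f(x₂) + ... + f(xₙ)]

x_0 = 2.0000, f(x_0) = 14.778112, coefficient = 1
x_1 = 2.1750, f(x_1) = 19.144753, coefficient = 4
x_2 = 2.3500, f(x_2) = 24.641089, coefficient = 2
x_3 = 2.5250, f(x_3) = 31.539511, coefficient = 4
x_4 = 2.7000, f(x_4) = 40.175276, coefficient = 2
x_5 = 2.8750, f(x_5) = 50.960594, coefficient = 4
x_6 = 3.0500, f(x_6) = 64.401800, coefficient = 2
x_7 = 3.2250, f(x_7) = 81.120277, coefficient = 4
x_8 = 3.4000, f(x_8) = 101.877940, coefficient = 2
x_9 = 3.5750, f(x_9) = 127.608269, coefficient = 4
x_10 = 3.7500, f(x_10) = 159.454058, coefficient = 1

I ≈ (0.175000/3) × 1877.917994 = 109.545216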